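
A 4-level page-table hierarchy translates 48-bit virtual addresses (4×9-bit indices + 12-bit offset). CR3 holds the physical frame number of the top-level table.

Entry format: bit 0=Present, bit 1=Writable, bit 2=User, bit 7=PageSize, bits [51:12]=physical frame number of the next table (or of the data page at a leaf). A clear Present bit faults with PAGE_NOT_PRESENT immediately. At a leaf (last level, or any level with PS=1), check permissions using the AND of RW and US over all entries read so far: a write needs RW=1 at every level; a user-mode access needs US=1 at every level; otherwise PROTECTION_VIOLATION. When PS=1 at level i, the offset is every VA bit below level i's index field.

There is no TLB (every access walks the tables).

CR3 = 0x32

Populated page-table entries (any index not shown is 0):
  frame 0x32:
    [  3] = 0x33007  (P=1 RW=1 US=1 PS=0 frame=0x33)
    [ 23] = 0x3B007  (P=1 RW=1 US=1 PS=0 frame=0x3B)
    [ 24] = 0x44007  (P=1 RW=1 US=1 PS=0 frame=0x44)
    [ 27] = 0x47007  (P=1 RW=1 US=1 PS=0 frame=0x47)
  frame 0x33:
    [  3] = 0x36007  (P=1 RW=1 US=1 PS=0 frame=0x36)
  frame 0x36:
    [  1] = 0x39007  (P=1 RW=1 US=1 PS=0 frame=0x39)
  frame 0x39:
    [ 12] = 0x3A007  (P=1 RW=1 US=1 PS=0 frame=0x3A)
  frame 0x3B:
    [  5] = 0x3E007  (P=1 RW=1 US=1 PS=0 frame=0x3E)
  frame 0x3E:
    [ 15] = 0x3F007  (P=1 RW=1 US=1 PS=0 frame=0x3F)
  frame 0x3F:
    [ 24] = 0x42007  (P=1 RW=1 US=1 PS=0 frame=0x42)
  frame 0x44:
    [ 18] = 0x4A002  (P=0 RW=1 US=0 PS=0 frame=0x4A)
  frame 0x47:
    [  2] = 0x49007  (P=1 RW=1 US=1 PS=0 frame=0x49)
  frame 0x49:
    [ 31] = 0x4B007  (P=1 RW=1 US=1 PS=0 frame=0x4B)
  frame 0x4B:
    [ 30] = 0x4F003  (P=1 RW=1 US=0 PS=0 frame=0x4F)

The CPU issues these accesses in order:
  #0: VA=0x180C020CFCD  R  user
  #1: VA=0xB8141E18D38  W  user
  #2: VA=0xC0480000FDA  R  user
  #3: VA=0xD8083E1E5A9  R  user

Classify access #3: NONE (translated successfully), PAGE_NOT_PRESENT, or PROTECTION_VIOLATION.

Walk each access:
#0 VA=0x180C020CFCD (r,user):
  [0] read 0x32 idx=3: raw=0x33007 flags P=1 W=1 U=1 S=0
  [1] read 0x33 idx=3: raw=0x36007 flags P=1 W=1 U=1 S=0
  [2] read 0x36 idx=1: raw=0x39007 flags P=1 W=1 U=1 S=0
  [3] read 0x39 idx=12: raw=0x3A007 flags P=1 W=1 U=1 S=0
  ⇒ phys 0x3AFCD  [4 reads]
#1 VA=0xB8141E18D38 (w,user):
  [0] read 0x32 idx=23: raw=0x3B007 flags P=1 W=1 U=1 S=0
  [1] read 0x3B idx=5: raw=0x3E007 flags P=1 W=1 U=1 S=0
  [2] read 0x3E idx=15: raw=0x3F007 flags P=1 W=1 U=1 S=0
  [3] read 0x3F idx=24: raw=0x42007 flags P=1 W=1 U=1 S=0
  ⇒ phys 0x42D38  [4 reads]
#2 VA=0xC0480000FDA (r,user):
  [0] read 0x32 idx=24: raw=0x44007 flags P=1 W=1 U=1 S=0
  [1] read 0x44 idx=18: raw=0x4A002 flags P=0 W=1 U=0 S=0
  → PAGE_NOT_PRESENT  (2 entries read)
#3 VA=0xD8083E1E5A9 (r,user):
  [0] read 0x32 idx=27: raw=0x47007 flags P=1 W=1 U=1 S=0
  [1] read 0x47 idx=2: raw=0x49007 flags P=1 W=1 U=1 S=0
  [2] read 0x49 idx=31: raw=0x4B007 flags P=1 W=1 U=1 S=0
  [3] read 0x4B idx=30: raw=0x4F003 flags P=1 W=1 U=0 S=0
  → PROTECTION_VIOLATION  (4 entries read)

Access #3 fault: PROTECTION_VIOLATION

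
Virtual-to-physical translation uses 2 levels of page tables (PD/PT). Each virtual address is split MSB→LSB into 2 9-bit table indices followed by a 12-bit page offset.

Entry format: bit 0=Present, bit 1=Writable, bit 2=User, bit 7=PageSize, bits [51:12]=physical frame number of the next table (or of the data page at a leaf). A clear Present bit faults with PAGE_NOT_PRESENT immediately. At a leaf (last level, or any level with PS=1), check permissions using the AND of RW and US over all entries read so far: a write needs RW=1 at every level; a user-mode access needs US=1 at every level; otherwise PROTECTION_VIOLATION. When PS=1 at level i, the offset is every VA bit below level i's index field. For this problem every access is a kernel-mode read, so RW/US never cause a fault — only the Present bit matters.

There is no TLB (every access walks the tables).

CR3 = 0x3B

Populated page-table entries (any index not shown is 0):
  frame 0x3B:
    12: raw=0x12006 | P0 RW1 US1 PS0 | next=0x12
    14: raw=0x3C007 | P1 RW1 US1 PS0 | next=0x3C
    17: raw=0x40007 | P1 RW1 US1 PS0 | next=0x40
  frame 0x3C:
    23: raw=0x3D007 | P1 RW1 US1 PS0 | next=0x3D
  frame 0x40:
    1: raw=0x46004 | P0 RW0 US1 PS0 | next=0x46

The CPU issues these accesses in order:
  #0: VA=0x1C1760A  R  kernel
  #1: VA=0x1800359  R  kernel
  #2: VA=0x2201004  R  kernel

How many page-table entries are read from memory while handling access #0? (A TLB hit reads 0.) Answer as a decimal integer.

Walk each access:
#0 VA=0x1C1760A (r,kernel):
  L0 @0x3B[14] → 0x3C007  P=1,RW=1,US=1,PS=0
  L1 @0x3C[23] → 0x3D007  P=1,RW=1,US=1,PS=0
  ⇒ phys 0x3D60A  [2 reads]
#1 VA=0x1800359 (r,kernel):
  L0 @0x3B[12] → 0x12006  P=0,RW=1,US=1,PS=0
  → PAGE_NOT_PRESENT  (1 entries read)
#2 VA=0x2201004 (r,kernel):
  L0 @0x3B[17] → 0x40007  P=1,RW=1,US=1,PS=0
  L1 @0x40[1] → 0x46004  P=0,RW=0,US=1,PS=0
  → PAGE_NOT_PRESENT  (2 entries read)

Entries read for #0: 2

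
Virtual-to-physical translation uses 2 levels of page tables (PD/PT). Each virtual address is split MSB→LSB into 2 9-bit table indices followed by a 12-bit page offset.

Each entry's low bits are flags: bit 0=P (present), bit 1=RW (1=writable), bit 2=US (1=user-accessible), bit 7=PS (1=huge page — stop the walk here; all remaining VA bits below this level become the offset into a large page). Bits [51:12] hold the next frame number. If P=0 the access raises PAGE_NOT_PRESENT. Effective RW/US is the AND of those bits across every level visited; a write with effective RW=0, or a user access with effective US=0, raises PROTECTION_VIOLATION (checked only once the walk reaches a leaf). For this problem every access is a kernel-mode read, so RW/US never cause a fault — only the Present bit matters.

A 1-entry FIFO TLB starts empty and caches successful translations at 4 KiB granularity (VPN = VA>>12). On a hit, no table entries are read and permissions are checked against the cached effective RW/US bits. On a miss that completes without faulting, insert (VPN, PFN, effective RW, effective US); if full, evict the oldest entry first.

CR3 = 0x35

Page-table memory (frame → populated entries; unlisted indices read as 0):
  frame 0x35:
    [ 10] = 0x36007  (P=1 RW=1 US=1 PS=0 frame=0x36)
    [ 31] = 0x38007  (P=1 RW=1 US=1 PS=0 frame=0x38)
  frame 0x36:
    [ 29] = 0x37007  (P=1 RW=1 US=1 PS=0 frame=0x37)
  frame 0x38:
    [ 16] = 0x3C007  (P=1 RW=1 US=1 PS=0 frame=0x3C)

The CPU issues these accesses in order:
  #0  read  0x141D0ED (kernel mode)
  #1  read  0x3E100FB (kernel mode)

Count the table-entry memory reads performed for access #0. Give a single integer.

Per-access translation:
#0 VA=0x141D0ED (r,kernel):
  [0] read 0x35 idx=10: raw=0x36007 flags P=1 W=1 U=1 S=0
  [1] read 0x36 idx=29: raw=0x37007 flags P=1 W=1 U=1 S=0
  ✓ 0x370ED  — 2 lookups
#1 VA=0x3E100FB (r,kernel):
  [0] read 0x35 idx=31: raw=0x38007 flags P=1 W=1 U=1 S=0
  [1] read 0x38 idx=16: raw=0x3C007 flags P=1 W=1 U=1 S=0
  ✓ 0x3C0FB  — 2 lookups

Entries read for #0: 2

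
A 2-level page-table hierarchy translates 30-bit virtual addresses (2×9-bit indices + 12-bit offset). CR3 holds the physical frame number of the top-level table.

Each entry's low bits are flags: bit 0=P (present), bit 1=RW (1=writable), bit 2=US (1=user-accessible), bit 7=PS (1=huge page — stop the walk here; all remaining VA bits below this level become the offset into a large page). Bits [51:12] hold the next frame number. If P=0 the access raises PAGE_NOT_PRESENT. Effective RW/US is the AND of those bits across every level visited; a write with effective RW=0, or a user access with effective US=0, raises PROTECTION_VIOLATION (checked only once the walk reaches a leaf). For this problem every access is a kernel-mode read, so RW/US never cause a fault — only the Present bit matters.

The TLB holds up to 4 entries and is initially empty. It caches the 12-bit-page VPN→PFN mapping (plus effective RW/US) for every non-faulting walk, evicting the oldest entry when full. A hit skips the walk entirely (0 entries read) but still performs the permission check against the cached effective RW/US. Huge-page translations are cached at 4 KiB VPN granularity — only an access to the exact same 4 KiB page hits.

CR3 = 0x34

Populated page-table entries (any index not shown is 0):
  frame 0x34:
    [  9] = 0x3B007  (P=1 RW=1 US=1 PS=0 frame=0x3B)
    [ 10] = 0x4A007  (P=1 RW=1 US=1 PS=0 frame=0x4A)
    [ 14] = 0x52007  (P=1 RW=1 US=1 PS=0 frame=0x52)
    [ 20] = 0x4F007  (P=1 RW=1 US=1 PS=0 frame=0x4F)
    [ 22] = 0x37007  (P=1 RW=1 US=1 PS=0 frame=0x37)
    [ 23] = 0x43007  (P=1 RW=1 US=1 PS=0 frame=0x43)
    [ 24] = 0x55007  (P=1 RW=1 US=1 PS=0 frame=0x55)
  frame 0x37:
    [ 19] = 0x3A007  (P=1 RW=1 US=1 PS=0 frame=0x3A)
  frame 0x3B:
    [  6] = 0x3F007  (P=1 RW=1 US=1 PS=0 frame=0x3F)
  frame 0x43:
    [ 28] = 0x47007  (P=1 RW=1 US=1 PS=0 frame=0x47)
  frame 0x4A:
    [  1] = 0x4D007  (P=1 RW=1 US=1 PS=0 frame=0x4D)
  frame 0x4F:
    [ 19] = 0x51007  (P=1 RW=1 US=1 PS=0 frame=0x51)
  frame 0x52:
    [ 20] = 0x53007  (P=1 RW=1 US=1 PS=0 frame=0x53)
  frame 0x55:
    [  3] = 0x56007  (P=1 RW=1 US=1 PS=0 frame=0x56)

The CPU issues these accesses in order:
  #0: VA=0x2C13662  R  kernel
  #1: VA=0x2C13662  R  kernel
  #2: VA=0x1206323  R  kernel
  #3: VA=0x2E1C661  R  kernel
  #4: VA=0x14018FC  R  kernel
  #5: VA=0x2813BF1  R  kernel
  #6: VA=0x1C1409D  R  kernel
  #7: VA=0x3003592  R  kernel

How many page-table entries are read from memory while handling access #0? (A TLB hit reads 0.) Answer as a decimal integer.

Trace:
#0 VA=0x2C13662 (r,kernel):
  L0: frame=0x34 idx=22 entry=0x37007 [P=1 RW=1 US=1 PS=0]
  L1: frame=0x37 idx=19 entry=0x3A007 [P=1 RW=1 US=1 PS=0]
  → PA=0x3A662  (2 entries read)
#1 VA=0x2C13662 (r,kernel):
  TLB hit vpn=0x2C13 → PA=0x3A662
#2 VA=0x1206323 (r,kernel):
  L0: frame=0x34 idx=9 entry=0x3B007 [P=1 RW=1 US=1 PS=0]
  L1: frame=0x3B idx=6 entry=0x3F007 [P=1 RW=1 US=1 PS=0]
  → PA=0x3F323  (2 entries read)
#3 VA=0x2E1C661 (r,kernel):
  L0: frame=0x34 idx=23 entry=0x43007 [P=1 RW=1 US=1 PS=0]
  L1: frame=0x43 idx=28 entry=0x47007 [P=1 RW=1 US=1 PS=0]
  → PA=0x47661  (2 entries read)
#4 VA=0x14018FC (r,kernel):
  L0: frame=0x34 idx=10 entry=0x4A007 [P=1 RW=1 US=1 PS=0]
  L1: frame=0x4A idx=1 entry=0x4D007 [P=1 RW=1 US=1 PS=0]
  → PA=0x4D8FC  (2 entries read)
#5 VA=0x2813BF1 (r,kernel):
  L0: frame=0x34 idx=20 entry=0x4F007 [P=1 RW=1 US=1 PS=0]
  L1: frame=0x4F idx=19 entry=0x51007 [P=1 RW=1 US=1 PS=0]
  → PA=0x51BF1  (2 entries read)
#6 VA=0x1C1409D (r,kernel):
  L0: frame=0x34 idx=14 entry=0x52007 [P=1 RW=1 US=1 PS=0]
  L1: frame=0x52 idx=20 entry=0x53007 [P=1 RW=1 US=1 PS=0]
  → PA=0x5309D  (2 entries read)
#7 VA=0x3003592 (r,kernel):
  L0: frame=0x34 idx=24 entry=0x55007 [P=1 RW=1 US=1 PS=0]
  L1: frame=0x55 idx=3 entry=0x56007 [P=1 RW=1 US=1 PS=0]
  → PA=0x56592  (2 entries read)

Entries read for #0: 2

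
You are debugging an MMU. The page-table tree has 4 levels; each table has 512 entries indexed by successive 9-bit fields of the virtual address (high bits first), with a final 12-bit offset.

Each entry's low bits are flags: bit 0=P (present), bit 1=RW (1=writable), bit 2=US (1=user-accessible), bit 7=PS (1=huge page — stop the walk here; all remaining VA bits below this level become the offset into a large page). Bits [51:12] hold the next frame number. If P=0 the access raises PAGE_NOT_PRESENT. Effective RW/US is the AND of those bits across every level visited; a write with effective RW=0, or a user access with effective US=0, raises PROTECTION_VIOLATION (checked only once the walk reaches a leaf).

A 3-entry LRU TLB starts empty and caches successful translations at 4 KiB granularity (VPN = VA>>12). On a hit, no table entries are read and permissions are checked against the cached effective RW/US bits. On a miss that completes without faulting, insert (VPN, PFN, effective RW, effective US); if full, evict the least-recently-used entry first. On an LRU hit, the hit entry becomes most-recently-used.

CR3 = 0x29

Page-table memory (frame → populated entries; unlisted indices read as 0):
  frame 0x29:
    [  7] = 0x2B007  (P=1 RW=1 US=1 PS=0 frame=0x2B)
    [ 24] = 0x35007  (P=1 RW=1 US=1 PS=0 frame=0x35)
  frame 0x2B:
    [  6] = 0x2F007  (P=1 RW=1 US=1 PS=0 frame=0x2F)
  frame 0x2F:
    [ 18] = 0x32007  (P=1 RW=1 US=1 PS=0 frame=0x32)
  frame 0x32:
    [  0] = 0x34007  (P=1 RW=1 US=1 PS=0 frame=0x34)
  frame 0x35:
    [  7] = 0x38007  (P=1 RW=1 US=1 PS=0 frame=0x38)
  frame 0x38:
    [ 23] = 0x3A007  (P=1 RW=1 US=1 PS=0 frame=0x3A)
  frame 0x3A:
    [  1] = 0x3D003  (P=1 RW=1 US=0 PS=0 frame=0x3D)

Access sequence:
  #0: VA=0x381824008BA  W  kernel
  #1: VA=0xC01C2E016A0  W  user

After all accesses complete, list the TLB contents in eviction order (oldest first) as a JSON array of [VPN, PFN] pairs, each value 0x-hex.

Trace:
#0 VA=0x381824008BA (w,kernel):
  lvl0: tbl 0x29, slot 7 ⇒ 0x2B007 (P1/RW1/US1/PS0)
  lvl1: tbl 0x2B, slot 6 ⇒ 0x2F007 (P1/RW1/US1/PS0)
  lvl2: tbl 0x2F, slot 18 ⇒ 0x32007 (P1/RW1/US1/PS0)
  lvl3: tbl 0x32, slot 0 ⇒ 0x34007 (P1/RW1/US1/PS0)
  ✓ 0x348BA  — 4 lookups
#1 VA=0xC01C2E016A0 (w,user):
  lvl0: tbl 0x29, slot 24 ⇒ 0x35007 (P1/RW1/US1/PS0)
  lvl1: tbl 0x35, slot 7 ⇒ 0x38007 (P1/RW1/US1/PS0)
  lvl2: tbl 0x38, slot 23 ⇒ 0x3A007 (P1/RW1/US1/PS0)
  lvl3: tbl 0x3A, slot 1 ⇒ 0x3D003 (P1/RW1/US0/PS0)
  ✗ PROTECTION_VIOLATION  [4 reads]

TLB: [["0x38182400", "0x34"]]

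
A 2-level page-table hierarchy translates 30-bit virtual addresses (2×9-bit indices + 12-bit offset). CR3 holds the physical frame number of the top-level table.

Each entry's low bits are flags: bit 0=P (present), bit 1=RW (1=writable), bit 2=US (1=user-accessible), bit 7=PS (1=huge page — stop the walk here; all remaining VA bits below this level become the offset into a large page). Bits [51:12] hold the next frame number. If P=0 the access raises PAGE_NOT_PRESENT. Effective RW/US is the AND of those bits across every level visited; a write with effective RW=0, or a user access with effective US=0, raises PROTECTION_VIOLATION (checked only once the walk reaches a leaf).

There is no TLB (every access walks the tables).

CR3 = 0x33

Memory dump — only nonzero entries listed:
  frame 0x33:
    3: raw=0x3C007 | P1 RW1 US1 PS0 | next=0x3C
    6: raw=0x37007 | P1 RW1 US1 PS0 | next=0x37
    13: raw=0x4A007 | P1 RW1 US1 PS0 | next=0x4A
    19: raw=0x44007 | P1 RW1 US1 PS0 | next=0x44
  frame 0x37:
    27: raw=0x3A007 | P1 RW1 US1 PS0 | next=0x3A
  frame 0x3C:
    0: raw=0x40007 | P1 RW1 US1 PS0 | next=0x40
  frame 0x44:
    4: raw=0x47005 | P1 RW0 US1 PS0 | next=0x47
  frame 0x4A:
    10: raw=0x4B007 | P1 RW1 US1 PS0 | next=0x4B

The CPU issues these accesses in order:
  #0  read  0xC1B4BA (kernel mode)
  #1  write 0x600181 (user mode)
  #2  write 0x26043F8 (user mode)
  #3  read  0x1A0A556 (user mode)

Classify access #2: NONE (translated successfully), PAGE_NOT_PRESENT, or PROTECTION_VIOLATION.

Per-access translation:
#0 VA=0xC1B4BA (r,kernel):
  L0 @0x33[6] → 0x37007  P=1,RW=1,US=1,PS=0
  L1 @0x37[27] → 0x3A007  P=1,RW=1,US=1,PS=0
  → PA=0x3A4BA  (2 entries read)
#1 VA=0x600181 (w,user):
  L0 @0x33[3] → 0x3C007  P=1,RW=1,US=1,PS=0
  L1 @0x3C[0] → 0x40007  P=1,RW=1,US=1,PS=0
  → PA=0x40181  (2 entries read)
#2 VA=0x26043F8 (w,user):
  L0 @0x33[19] → 0x44007  P=1,RW=1,US=1,PS=0
  L1 @0x44[4] → 0x47005  P=1,RW=0,US=1,PS=0
  ✗ PROTECTION_VIOLATION  [2 reads]
#3 VA=0x1A0A556 (r,user):
  L0 @0x33[13] → 0x4A007  P=1,RW=1,US=1,PS=0
  L1 @0x4A[10] → 0x4B007  P=1,RW=1,US=1,PS=0
  → PA=0x4B556  (2 entries read)

Access #2 fault: PROTECTION_VIOLATION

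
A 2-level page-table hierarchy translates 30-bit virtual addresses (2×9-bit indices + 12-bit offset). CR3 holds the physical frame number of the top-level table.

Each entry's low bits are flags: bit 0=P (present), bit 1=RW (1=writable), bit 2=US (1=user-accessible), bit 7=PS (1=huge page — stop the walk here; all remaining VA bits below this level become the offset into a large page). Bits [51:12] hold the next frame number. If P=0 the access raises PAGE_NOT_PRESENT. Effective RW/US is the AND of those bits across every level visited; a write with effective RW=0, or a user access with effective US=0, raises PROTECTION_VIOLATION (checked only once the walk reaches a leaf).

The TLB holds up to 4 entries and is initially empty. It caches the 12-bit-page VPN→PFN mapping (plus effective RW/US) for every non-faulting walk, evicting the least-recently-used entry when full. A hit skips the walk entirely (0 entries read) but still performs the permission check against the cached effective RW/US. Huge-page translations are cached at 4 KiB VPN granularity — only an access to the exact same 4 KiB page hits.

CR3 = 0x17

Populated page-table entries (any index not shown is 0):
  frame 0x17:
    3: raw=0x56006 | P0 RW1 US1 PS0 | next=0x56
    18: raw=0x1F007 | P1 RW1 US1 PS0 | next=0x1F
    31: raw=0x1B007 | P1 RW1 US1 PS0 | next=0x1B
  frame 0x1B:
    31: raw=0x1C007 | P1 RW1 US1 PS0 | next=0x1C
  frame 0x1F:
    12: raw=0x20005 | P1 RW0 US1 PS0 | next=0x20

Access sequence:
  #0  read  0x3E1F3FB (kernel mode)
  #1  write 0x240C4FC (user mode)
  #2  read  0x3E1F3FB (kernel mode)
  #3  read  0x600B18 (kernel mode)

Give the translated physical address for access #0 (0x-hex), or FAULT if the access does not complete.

Walk each access:
#0 VA=0x3E1F3FB (r,kernel):
  lvl0: tbl 0x17, slot 31 ⇒ 0x1B007 (P1/RW1/US1/PS0)
  lvl1: tbl 0x1B, slot 31 ⇒ 0x1C007 (P1/RW1/US1/PS0)
  ⇒ phys 0x1C3FB  [2 reads]
#1 VA=0x240C4FC (w,user):
  lvl0: tbl 0x17, slot 18 ⇒ 0x1F007 (P1/RW1/US1/PS0)
  lvl1: tbl 0x1F, slot 12 ⇒ 0x20005 (P1/RW0/US1/PS0)
  ✗ PROTECTION_VIOLATION  [2 reads]
#2 VA=0x3E1F3FB (r,kernel):
  TLB hit vpn=0x3E1F → PA=0x1C3FB
#3 VA=0x600B18 (r,kernel):
  lvl0: tbl 0x17, slot 3 ⇒ 0x56006 (P0/RW1/US1/PS0)
  ✗ PAGE_NOT_PRESENT  [1 reads]

Access #0 PA: 0x1C3FB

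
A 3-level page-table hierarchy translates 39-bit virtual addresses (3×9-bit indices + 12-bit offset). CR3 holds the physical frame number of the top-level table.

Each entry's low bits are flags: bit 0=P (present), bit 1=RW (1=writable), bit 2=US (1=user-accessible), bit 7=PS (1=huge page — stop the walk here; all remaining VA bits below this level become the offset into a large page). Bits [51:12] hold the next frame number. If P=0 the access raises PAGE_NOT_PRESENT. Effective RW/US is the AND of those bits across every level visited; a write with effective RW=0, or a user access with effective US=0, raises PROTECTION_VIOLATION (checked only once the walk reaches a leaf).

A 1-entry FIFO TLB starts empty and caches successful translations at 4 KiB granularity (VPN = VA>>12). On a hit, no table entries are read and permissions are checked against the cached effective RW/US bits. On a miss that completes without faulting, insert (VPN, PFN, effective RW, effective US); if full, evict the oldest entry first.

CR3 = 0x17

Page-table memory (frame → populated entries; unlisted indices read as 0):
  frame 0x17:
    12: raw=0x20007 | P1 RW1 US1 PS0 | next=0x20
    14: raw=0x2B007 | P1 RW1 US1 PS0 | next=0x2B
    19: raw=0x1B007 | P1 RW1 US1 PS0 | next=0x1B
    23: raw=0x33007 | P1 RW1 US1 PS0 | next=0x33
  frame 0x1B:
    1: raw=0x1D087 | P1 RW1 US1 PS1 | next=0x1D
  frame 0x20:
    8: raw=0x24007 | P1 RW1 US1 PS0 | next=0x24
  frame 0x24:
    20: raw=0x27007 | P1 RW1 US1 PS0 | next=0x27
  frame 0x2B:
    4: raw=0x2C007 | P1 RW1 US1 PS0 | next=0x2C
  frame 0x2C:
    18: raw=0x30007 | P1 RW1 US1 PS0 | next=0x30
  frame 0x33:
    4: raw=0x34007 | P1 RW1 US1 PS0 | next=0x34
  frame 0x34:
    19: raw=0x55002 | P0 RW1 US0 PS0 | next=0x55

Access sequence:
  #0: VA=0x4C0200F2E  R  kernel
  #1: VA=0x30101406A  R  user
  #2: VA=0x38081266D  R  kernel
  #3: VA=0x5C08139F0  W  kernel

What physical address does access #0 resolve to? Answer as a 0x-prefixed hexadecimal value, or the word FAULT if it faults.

Per-access translation:
#0 VA=0x4C0200F2E (r,kernel):
  L0: frame=0x17 idx=19 entry=0x1B007 [P=1 RW=1 US=1 PS=0]
  L1: frame=0x1B idx=1 entry=0x1D087 [P=1 RW=1 US=1 PS=1]
  ⇒ phys 0x1DF2E (huge @L1)  [2 reads]
#1 VA=0x30101406A (r,user):
  L0: frame=0x17 idx=12 entry=0x20007 [P=1 RW=1 US=1 PS=0]
  L1: frame=0x20 idx=8 entry=0x24007 [P=1 RW=1 US=1 PS=0]
  L2: frame=0x24 idx=20 entry=0x27007 [P=1 RW=1 US=1 PS=0]
  ⇒ phys 0x2706A  [3 reads]
#2 VA=0x38081266D (r,kernel):
  L0: frame=0x17 idx=14 entry=0x2B007 [P=1 RW=1 US=1 PS=0]
  L1: frame=0x2B idx=4 entry=0x2C007 [P=1 RW=1 US=1 PS=0]
  L2: frame=0x2C idx=18 entry=0x30007 [P=1 RW=1 US=1 PS=0]
  ⇒ phys 0x3066D  [3 reads]
#3 VA=0x5C08139F0 (w,kernel):
  L0: frame=0x17 idx=23 entry=0x33007 [P=1 RW=1 US=1 PS=0]
  L1: frame=0x33 idx=4 entry=0x34007 [P=1 RW=1 US=1 PS=0]
  L2: frame=0x34 idx=19 entry=0x55002 [P=0 RW=1 US=0 PS=0]
  ✗ PAGE_NOT_PRESENT  [3 reads]

Access #0 PA: 0x1DF2E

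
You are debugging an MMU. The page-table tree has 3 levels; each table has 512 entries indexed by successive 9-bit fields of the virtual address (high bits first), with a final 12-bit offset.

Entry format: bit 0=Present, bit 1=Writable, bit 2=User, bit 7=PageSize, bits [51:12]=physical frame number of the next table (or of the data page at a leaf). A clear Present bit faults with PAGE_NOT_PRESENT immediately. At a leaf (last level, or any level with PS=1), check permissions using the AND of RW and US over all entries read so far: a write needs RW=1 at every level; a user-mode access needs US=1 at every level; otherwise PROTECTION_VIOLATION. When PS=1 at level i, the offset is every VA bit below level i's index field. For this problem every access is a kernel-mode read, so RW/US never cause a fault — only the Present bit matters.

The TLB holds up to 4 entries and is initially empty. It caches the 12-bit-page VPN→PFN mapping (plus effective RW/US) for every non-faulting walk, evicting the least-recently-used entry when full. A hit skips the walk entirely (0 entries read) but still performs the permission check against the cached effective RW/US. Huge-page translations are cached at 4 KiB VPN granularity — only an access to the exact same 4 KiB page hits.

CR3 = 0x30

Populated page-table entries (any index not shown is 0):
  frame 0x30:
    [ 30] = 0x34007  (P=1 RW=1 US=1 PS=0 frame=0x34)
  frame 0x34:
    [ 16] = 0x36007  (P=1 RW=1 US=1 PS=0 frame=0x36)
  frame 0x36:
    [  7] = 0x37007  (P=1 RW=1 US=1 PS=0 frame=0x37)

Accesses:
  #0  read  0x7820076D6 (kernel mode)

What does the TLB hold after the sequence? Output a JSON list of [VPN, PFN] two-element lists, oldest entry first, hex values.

Walk each access:
#0 VA=0x7820076D6 (r,kernel):
  lvl0: tbl 0x30, slot 30 ⇒ 0x34007 (P1/RW1/US1/PS0)
  lvl1: tbl 0x34, slot 16 ⇒ 0x36007 (P1/RW1/US1/PS0)
  lvl2: tbl 0x36, slot 7 ⇒ 0x37007 (P1/RW1/US1/PS0)
  → PA=0x376D6  (3 entries read)

TLB: [["0x782007", "0x37"]]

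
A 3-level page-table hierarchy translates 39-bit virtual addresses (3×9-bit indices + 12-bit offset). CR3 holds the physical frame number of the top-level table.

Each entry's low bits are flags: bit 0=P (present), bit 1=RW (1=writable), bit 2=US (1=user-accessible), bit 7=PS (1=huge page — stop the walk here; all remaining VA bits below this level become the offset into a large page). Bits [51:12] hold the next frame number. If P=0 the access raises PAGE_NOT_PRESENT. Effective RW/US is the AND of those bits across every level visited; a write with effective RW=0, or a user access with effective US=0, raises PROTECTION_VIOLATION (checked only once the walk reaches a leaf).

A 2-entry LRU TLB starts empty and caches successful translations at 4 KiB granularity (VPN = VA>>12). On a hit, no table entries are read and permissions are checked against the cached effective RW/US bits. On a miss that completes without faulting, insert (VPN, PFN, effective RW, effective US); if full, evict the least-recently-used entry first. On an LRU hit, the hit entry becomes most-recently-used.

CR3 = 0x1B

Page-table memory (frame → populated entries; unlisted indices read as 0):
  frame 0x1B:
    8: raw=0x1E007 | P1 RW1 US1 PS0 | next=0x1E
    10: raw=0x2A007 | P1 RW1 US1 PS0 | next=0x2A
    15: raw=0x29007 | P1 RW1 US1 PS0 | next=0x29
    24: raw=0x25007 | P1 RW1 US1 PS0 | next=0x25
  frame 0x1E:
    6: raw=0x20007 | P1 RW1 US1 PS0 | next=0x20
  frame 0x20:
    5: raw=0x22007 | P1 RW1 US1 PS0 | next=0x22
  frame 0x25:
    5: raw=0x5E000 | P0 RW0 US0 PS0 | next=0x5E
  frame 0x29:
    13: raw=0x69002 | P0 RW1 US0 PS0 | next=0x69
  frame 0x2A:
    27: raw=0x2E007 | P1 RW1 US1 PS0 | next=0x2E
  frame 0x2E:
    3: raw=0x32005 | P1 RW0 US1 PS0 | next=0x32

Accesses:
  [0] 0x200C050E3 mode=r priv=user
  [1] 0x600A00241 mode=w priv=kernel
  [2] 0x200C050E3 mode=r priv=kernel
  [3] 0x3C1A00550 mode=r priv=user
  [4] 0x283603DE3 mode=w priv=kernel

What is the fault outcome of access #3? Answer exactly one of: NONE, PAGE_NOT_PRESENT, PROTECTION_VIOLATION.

Walk each access:
#0 VA=0x200C050E3 (r,user):
  L0 @0x1B[8] → 0x1E007  P=1,RW=1,US=1,PS=0
  L1 @0x1E[6] → 0x20007  P=1,RW=1,US=1,PS=0
  L2 @0x20[5] → 0x22007  P=1,RW=1,US=1,PS=0
  ✓ 0x220E3  — 3 lookups
#1 VA=0x600A00241 (w,kernel):
  L0 @0x1B[24] → 0x25007  P=1,RW=1,US=1,PS=0
  L1 @0x25[5] → 0x5E000  P=0,RW=0,US=0,PS=0
  ✗ PAGE_NOT_PRESENT  [2 reads]
#2 VA=0x200C050E3 (r,kernel):
  TLB hit vpn=0x200C05 → PA=0x220E3
#3 VA=0x3C1A00550 (r,user):
  L0 @0x1B[15] → 0x29007  P=1,RW=1,US=1,PS=0
  L1 @0x29[13] → 0x69002  P=0,RW=1,US=0,PS=0
  ✗ PAGE_NOT_PRESENT  [2 reads]
#4 VA=0x283603DE3 (w,kernel):
  L0 @0x1B[10] → 0x2A007  P=1,RW=1,US=1,PS=0
  L1 @0x2A[27] → 0x2E007  P=1,RW=1,US=1,PS=0
  L2 @0x2E[3] → 0x32005  P=1,RW=0,US=1,PS=0
  ✗ PROTECTION_VIOLATION  [3 reads]

Access #3 fault: PAGE_NOT_PRESENT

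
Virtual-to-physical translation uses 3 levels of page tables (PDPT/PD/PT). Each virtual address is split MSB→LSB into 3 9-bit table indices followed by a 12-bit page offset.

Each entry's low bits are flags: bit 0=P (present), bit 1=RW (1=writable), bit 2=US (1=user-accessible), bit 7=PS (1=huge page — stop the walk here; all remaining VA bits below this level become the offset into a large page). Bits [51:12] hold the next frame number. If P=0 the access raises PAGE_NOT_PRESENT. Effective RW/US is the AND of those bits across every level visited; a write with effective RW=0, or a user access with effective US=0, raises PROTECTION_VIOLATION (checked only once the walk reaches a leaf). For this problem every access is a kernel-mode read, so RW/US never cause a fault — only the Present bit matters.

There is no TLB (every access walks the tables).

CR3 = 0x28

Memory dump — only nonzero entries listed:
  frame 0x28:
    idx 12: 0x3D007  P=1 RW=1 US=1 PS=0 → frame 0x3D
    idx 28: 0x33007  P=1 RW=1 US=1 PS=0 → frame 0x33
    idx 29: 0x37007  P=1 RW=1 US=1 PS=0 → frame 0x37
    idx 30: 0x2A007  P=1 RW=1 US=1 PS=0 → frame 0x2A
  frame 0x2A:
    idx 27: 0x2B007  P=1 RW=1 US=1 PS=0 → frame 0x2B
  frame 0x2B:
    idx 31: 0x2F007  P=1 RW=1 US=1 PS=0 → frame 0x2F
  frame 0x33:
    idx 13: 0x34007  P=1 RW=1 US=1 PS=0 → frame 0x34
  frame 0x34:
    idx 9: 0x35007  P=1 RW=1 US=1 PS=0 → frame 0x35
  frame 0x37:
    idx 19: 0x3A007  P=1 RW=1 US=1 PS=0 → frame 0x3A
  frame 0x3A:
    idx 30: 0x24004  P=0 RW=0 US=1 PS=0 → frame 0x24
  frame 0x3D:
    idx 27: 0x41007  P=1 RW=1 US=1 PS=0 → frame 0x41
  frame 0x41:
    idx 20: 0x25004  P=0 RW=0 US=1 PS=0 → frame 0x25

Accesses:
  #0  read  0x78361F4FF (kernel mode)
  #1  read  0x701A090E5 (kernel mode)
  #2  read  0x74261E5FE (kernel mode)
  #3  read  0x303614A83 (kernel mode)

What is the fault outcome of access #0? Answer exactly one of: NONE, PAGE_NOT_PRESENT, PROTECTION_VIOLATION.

Trace:
#0 VA=0x78361F4FF (r,kernel):
  L0: frame=0x28 idx=30 entry=0x2A007 [P=1 RW=1 US=1 PS=0]
  L1: frame=0x2A idx=27 entry=0x2B007 [P=1 RW=1 US=1 PS=0]
  L2: frame=0x2B idx=31 entry=0x2F007 [P=1 RW=1 US=1 PS=0]
  ✓ 0x2F4FF  — 3 lookups
#1 VA=0x701A090E5 (r,kernel):
  L0: frame=0x28 idx=28 entry=0x33007 [P=1 RW=1 US=1 PS=0]
  L1: frame=0x33 idx=13 entry=0x34007 [P=1 RW=1 US=1 PS=0]
  L2: frame=0x34 idx=9 entry=0x35007 [P=1 RW=1 US=1 PS=0]
  ✓ 0x350E5  — 3 lookups
#2 VA=0x74261E5FE (r,kernel):
  L0: frame=0x28 idx=29 entry=0x37007 [P=1 RW=1 US=1 PS=0]
  L1: frame=0x37 idx=19 entry=0x3A007 [P=1 RW=1 US=1 PS=0]
  L2: frame=0x3A idx=30 entry=0x24004 [P=0 RW=0 US=1 PS=0]
  → PAGE_NOT_PRESENT  (3 entries read)
#3 VA=0x303614A83 (r,kernel):
  L0: frame=0x28 idx=12 entry=0x3D007 [P=1 RW=1 US=1 PS=0]
  L1: frame=0x3D idx=27 entry=0x41007 [P=1 RW=1 US=1 PS=0]
  L2: frame=0x41 idx=20 entry=0x25004 [P=0 RW=0 US=1 PS=0]
  → PAGE_NOT_PRESENT  (3 entries read)

Access #0 fault: NONE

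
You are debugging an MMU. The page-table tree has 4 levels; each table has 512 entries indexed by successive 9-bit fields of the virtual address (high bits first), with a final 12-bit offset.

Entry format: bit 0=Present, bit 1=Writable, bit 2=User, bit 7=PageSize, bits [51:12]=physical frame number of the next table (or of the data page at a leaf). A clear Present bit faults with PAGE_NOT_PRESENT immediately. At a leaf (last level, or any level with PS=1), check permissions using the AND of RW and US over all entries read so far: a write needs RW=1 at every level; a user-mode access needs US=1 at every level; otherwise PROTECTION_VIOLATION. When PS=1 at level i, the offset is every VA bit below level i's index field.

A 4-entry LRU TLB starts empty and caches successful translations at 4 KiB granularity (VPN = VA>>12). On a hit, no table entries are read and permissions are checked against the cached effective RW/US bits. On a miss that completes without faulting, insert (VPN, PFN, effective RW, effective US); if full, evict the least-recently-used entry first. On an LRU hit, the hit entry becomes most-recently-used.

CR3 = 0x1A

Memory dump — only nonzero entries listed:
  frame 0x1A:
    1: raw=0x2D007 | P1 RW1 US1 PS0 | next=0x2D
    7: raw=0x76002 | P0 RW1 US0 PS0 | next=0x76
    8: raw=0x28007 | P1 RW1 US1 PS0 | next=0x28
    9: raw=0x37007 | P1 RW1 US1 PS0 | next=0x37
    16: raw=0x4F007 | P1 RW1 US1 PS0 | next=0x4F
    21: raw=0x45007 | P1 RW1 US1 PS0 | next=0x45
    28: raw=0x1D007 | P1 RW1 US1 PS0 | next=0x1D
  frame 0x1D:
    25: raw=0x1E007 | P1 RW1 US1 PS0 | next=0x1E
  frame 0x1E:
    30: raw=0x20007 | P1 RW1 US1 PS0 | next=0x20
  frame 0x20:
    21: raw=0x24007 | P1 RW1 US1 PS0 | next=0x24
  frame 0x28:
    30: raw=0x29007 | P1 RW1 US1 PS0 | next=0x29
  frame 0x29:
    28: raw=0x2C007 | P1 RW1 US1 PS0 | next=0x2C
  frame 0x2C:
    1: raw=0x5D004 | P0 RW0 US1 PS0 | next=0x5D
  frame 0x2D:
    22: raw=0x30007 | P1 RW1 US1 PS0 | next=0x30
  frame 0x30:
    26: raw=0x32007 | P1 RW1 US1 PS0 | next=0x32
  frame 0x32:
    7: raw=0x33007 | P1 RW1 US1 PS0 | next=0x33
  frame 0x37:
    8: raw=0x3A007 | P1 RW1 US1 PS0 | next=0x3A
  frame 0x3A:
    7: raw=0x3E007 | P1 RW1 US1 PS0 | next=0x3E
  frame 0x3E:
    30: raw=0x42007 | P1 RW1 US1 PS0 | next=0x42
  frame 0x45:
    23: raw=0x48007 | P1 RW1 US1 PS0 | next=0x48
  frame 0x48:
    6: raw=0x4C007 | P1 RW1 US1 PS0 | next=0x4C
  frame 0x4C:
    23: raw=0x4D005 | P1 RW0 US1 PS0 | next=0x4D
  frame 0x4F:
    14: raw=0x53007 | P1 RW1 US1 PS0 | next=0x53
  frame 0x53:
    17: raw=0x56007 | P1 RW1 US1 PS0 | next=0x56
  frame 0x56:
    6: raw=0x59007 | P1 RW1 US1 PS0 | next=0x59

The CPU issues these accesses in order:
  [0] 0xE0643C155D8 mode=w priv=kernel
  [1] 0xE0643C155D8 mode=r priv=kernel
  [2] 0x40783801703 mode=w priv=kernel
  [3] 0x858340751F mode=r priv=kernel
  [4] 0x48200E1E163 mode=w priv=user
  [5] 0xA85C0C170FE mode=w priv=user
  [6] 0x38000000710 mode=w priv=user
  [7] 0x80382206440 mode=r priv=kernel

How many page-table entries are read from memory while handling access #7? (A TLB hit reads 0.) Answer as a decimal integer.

Per-access translation:
#0 VA=0xE0643C155D8 (w,kernel):
  L0 @0x1A[28] → 0x1D007  P=1,RW=1,US=1,PS=0
  L1 @0x1D[25] → 0x1E007  P=1,RW=1,US=1,PS=0
  L2 @0x1E[30] → 0x20007  P=1,RW=1,US=1,PS=0
  L3 @0x20[21] → 0x24007  P=1,RW=1,US=1,PS=0
  → PA=0x245D8  (4 entries read)
#1 VA=0xE0643C155D8 (r,kernel):
  TLB hit vpn=0xE0643C15 → PA=0x245D8
#2 VA=0x40783801703 (w,kernel):
  L0 @0x1A[8] → 0x28007  P=1,RW=1,US=1,PS=0
  L1 @0x28[30] → 0x29007  P=1,RW=1,US=1,PS=0
  L2 @0x29[28] → 0x2C007  P=1,RW=1,US=1,PS=0
  L3 @0x2C[1] → 0x5D004  P=0,RW=0,US=1,PS=0
  ⇒ fault: PAGE_NOT_PRESENT  — 4 lookups
#3 VA=0x858340751F (r,kernel):
  L0 @0x1A[1] → 0x2D007  P=1,RW=1,US=1,PS=0
  L1 @0x2D[22] → 0x30007  P=1,RW=1,US=1,PS=0
  L2 @0x30[26] → 0x32007  P=1,RW=1,US=1,PS=0
  L3 @0x32[7] → 0x33007  P=1,RW=1,US=1,PS=0
  → PA=0x3351F  (4 entries read)
#4 VA=0x48200E1E163 (w,user):
  L0 @0x1A[9] → 0x37007  P=1,RW=1,US=1,PS=0
  L1 @0x37[8] → 0x3A007  P=1,RW=1,US=1,PS=0
  L2 @0x3A[7] → 0x3E007  P=1,RW=1,US=1,PS=0
  L3 @0x3E[30] → 0x42007  P=1,RW=1,US=1,PS=0
  → PA=0x42163  (4 entries read)
#5 VA=0xA85C0C170FE (w,user):
  L0 @0x1A[21] → 0x45007  P=1,RW=1,US=1,PS=0
  L1 @0x45[23] → 0x48007  P=1,RW=1,US=1,PS=0
  L2 @0x48[6] → 0x4C007  P=1,RW=1,US=1,PS=0
  L3 @0x4C[23] → 0x4D005  P=1,RW=0,US=1,PS=0
  ⇒ fault: PROTECTION_VIOLATION  — 4 lookups
#6 VA=0x38000000710 (w,user):
  L0 @0x1A[7] → 0x76002  P=0,RW=1,US=0,PS=0
  ⇒ fault: PAGE_NOT_PRESENT  — 1 lookups
#7 VA=0x80382206440 (r,kernel):
  L0 @0x1A[16] → 0x4F007  P=1,RW=1,US=1,PS=0
  L1 @0x4F[14] → 0x53007  P=1,RW=1,US=1,PS=0
  L2 @0x53[17] → 0x56007  P=1,RW=1,US=1,PS=0
  L3 @0x56[6] → 0x59007  P=1,RW=1,US=1,PS=0
  → PA=0x59440  (4 entries read)

Entries read for #7: 4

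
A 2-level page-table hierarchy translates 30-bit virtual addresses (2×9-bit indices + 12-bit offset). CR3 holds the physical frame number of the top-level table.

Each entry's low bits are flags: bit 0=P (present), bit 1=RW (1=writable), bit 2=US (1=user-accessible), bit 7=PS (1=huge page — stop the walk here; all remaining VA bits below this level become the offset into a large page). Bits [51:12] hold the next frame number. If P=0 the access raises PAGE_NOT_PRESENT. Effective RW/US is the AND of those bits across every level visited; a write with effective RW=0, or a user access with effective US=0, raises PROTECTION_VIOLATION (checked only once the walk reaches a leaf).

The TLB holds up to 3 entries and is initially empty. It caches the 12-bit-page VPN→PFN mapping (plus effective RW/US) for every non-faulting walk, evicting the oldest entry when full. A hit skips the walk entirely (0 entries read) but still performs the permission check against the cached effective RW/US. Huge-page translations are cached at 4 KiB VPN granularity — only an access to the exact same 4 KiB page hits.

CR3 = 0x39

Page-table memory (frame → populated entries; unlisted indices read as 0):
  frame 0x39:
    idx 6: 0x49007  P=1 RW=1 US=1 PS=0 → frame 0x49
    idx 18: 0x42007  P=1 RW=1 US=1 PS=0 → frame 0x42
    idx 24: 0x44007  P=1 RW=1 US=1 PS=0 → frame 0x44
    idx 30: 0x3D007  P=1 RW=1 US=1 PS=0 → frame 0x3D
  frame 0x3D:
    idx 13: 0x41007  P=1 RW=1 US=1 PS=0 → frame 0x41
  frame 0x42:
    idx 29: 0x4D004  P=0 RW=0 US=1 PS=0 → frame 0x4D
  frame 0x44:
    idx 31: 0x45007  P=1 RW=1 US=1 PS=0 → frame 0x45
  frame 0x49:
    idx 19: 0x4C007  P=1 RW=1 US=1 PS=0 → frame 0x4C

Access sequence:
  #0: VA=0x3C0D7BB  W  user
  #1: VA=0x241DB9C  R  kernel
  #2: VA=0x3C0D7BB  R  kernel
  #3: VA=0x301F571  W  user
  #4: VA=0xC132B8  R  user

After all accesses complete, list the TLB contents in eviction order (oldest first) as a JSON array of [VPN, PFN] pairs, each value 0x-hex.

Walk each access:
#0 VA=0x3C0D7BB (w,user):
  L0: frame=0x39 idx=30 entry=0x3D007 [P=1 RW=1 US=1 PS=0]
  L1: frame=0x3D idx=13 entry=0x41007 [P=1 RW=1 US=1 PS=0]
  → PA=0x417BB  (2 entries read)
#1 VA=0x241DB9C (r,kernel):
  L0: frame=0x39 idx=18 entry=0x42007 [P=1 RW=1 US=1 PS=0]
  L1: frame=0x42 idx=29 entry=0x4D004 [P=0 RW=0 US=1 PS=0]
  ⇒ fault: PAGE_NOT_PRESENT  — 2 lookups
#2 VA=0x3C0D7BB (r,kernel):
  TLB hit vpn=0x3C0D → PA=0x417BB
#3 VA=0x301F571 (w,user):
  L0: frame=0x39 idx=24 entry=0x44007 [P=1 RW=1 US=1 PS=0]
  L1: frame=0x44 idx=31 entry=0x45007 [P=1 RW=1 US=1 PS=0]
  → PA=0x45571  (2 entries read)
#4 VA=0xC132B8 (r,user):
  L0: frame=0x39 idx=6 entry=0x49007 [P=1 RW=1 US=1 PS=0]
  L1: frame=0x49 idx=19 entry=0x4C007 [P=1 RW=1 US=1 PS=0]
  → PA=0x4C2B8  (2 entries read)

TLB: [["0x3C0D", "0x41"], ["0x301F", "0x45"], ["0xC13", "0x4C"]]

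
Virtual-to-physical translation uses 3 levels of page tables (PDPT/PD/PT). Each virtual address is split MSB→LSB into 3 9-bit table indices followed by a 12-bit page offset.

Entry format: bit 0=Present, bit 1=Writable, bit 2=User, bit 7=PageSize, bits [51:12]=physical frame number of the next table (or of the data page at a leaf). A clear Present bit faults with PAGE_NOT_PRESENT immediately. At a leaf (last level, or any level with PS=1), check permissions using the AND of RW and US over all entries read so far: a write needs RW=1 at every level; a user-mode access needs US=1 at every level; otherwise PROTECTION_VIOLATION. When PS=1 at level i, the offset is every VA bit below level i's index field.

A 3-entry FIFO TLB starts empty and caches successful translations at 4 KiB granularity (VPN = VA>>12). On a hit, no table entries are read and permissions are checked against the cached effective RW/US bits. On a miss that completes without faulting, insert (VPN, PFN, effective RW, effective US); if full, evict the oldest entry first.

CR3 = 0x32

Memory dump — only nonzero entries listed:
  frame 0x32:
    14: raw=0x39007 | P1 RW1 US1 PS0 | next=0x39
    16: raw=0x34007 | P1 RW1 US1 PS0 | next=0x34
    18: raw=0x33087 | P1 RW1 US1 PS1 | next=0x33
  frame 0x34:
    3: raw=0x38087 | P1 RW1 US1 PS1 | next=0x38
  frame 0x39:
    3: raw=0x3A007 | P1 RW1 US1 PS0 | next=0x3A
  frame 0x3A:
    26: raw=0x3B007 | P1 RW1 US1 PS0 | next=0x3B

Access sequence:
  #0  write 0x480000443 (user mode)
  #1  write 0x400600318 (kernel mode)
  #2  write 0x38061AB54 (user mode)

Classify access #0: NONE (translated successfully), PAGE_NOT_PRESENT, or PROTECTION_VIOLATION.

Trace:
#0 VA=0x480000443 (w,user):
  lvl0: tbl 0x32, slot 18 ⇒ 0x33087 (P1/RW1/US1/PS1)
  → PA=0x33443 (huge @L0)  (1 entries read)
#1 VA=0x400600318 (w,kernel):
  lvl0: tbl 0x32, slot 16 ⇒ 0x34007 (P1/RW1/US1/PS0)
  lvl1: tbl 0x34, slot 3 ⇒ 0x38087 (P1/RW1/US1/PS1)
  → PA=0x38318 (huge @L1)  (2 entries read)
#2 VA=0x38061AB54 (w,user):
  lvl0: tbl 0x32, slot 14 ⇒ 0x39007 (P1/RW1/US1/PS0)
  lvl1: tbl 0x39, slot 3 ⇒ 0x3A007 (P1/RW1/US1/PS0)
  lvl2: tbl 0x3A, slot 26 ⇒ 0x3B007 (P1/RW1/US1/PS0)
  → PA=0x3BB54  (3 entries read)

Access #0 fault: NONE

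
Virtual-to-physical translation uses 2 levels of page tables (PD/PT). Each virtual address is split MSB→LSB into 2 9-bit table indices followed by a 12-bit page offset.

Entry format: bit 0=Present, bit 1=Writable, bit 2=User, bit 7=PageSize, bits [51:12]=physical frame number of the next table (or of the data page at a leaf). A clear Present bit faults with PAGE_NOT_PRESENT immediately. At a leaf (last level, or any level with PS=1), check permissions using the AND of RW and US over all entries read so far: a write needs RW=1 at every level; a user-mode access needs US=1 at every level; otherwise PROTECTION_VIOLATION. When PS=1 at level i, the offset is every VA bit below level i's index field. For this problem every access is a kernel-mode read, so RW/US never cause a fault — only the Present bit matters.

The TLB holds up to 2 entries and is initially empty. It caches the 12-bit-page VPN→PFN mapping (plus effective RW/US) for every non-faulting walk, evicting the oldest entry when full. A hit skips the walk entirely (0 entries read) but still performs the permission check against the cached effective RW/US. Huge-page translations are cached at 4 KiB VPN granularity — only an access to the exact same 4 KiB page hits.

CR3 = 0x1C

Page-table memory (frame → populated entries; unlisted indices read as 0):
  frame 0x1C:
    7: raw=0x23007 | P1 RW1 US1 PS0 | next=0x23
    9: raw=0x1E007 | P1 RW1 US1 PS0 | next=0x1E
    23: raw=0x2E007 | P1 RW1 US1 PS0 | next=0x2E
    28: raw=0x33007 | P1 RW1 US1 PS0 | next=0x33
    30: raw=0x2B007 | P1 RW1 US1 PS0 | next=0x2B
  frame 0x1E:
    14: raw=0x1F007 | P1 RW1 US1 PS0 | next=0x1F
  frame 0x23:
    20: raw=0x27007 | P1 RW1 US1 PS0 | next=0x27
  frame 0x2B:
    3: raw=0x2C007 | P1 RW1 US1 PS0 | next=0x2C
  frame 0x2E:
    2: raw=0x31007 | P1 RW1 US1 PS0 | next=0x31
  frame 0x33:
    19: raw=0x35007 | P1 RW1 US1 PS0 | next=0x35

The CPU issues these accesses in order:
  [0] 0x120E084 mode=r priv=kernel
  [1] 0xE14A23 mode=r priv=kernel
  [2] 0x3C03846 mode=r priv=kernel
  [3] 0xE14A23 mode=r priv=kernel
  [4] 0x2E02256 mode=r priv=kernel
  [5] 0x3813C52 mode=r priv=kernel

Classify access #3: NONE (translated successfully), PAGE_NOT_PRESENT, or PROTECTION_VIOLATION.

Walk each access:
#0 VA=0x120E084 (r,kernel):
  L0 @0x1C[9] → 0x1E007  P=1,RW=1,US=1,PS=0
  L1 @0x1E[14] → 0x1F007  P=1,RW=1,US=1,PS=0
  ✓ 0x1F084  — 2 lookups
#1 VA=0xE14A23 (r,kernel):
  L0 @0x1C[7] → 0x23007  P=1,RW=1,US=1,PS=0
  L1 @0x23[20] → 0x27007  P=1,RW=1,US=1,PS=0
  ✓ 0x27A23  — 2 lookups
#2 VA=0x3C03846 (r,kernel):
  L0 @0x1C[30] → 0x2B007  P=1,RW=1,US=1,PS=0
  L1 @0x2B[3] → 0x2C007  P=1,RW=1,US=1,PS=0
  ✓ 0x2C846  — 2 lookups
#3 VA=0xE14A23 (r,kernel):
  TLB hit vpn=0xE14 → PA=0x27A23
#4 VA=0x2E02256 (r,kernel):
  L0 @0x1C[23] → 0x2E007  P=1,RW=1,US=1,PS=0
  L1 @0x2E[2] → 0x31007  P=1,RW=1,US=1,PS=0
  ✓ 0x31256  — 2 lookups
#5 VA=0x3813C52 (r,kernel):
  L0 @0x1C[28] → 0x33007  P=1,RW=1,US=1,PS=0
  L1 @0x33[19] → 0x35007  P=1,RW=1,US=1,PS=0
  ✓ 0x35C52  — 2 lookups

Access #3 fault: NONE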